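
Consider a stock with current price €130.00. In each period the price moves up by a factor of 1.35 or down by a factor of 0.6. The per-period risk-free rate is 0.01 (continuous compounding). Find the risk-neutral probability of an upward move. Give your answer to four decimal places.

p = 0.5467

Risk-neutral probability p = (e^0.01 − 0.6)/(1.35 − 0.6) = 0.4101/0.7500 = 0.5467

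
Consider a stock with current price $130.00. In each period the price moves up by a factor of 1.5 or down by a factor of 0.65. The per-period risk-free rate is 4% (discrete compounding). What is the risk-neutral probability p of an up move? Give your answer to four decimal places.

p = 0.4588

Risk-neutral probability p = (1 + 0.04 − 0.65)/(1.5 − 0.65) = 0.3900/0.8500 = 0.4588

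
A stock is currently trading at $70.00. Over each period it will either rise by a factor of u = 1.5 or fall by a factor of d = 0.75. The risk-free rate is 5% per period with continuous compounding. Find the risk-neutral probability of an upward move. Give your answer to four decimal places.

Risk-neutral probability p = (e^0.05 − 0.75)/(1.5 − 0.75) = 0.3013/0.7500 = 0.4017

p = 0.4017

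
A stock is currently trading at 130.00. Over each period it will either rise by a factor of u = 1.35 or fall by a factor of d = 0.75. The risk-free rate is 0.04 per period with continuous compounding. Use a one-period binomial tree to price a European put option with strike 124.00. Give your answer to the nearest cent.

Risk-neutral probability p = (e^0.04 − 0.75)/(1.35 − 0.75) = 0.2908/0.6000 = 0.4847
Terminal stock prices: S_u = 175.5, S_d = 97.5
Terminal payoffs (K − S): max(-51.5, 0) = 0, max(26.5, 0) = 26.5
Node 0 (S = 130): V_0 = e^(−0.04)·[0.4847·0.0000 + 0.5153·26.5000] = 13.1204

13.12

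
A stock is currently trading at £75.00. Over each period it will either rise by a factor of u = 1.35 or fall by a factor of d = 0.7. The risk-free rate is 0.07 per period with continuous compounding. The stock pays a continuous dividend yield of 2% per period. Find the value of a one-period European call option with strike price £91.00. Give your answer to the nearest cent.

Per-period risk-free factor R = e^0.07 = 1.0725; dividend-adjusted growth = e^(0.07−0.02) = 1.0513.
Risk-neutral probability p = (1.0513 − 0.7)/(1.35 − 0.7) = 0.3513/0.6500 = 0.5404
Terminal stock prices: S_u = 101.2, S_d = 52.5
Terminal payoffs (S − K): max(10.25, 0) = 10.25, max(-38.5, 0) = 0
Node 0 (S = 75): V_0 = e^(−0.07)·[0.5404·10.2500 + 0.4596·0.0000] = 5.1648

£5.16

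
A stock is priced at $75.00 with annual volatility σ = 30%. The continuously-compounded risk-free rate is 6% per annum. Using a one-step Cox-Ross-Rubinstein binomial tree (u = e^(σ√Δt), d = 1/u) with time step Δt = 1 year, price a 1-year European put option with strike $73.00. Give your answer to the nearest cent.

CRR parameters: u = e^(σ√Δt) = e^(0.3·√1) = 1.3499, d = 1/u = 0.7408
Per-period rate: rΔt = 0.06·1 = 0.06, so R = e^0.06 = 1.0618
Risk-neutral probability p = (e^0.06 − 0.7408)/(1.3499 − 0.7408) = 0.3210/0.6090 = 0.5271
Terminal stock prices: S_u = 101.2, S_d = 55.56
Terminal payoffs (K − S): max(-28.24, 0) = 0, max(17.44, 0) = 17.44
Node 0 (S = 75): V_0 = e^(−0.06)·[0.5271·0.0000 + 0.4729·17.4386] = 7.7667

$7.77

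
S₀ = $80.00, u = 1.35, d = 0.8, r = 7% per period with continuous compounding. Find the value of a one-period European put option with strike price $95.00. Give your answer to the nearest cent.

Risk-neutral probability p = (e^0.07 − 0.8)/(1.35 − 0.8) = 0.2725/0.5500 = 0.4955
Terminal stock prices: S_u = 108, S_d = 64
Terminal payoffs (K − S): max(-13, 0) = 0, max(31, 0) = 31
Node 0 (S = 80): V_0 = e^(−0.07)·[0.4955·0.0000 + 0.5045·31.0000] = 14.5831

$14.58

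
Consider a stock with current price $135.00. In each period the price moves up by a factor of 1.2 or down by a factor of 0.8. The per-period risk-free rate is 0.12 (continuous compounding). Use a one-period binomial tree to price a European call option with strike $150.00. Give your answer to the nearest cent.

Risk-neutral probability p = (e^0.12 − 0.8)/(1.2 − 0.8) = 0.3275/0.4000 = 0.8187
Terminal stock prices: S_u = 162, S_d = 108
Terminal payoffs (S − K): max(12, 0) = 12, max(-42, 0) = 0
Node 0 (S = 135): V_0 = e^(−0.12)·[0.8187·12.0000 + 0.1813·0.0000] = 8.7139

$8.71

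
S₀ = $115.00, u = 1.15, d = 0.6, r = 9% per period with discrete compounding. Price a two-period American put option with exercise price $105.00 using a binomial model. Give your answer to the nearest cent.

Risk-neutral probability p = (1 + 0.09 − 0.6)/(1.15 − 0.6) = 0.4900/0.5500 = 0.8909
Terminal stock prices: S_uu = 152.1, S_ud = 79.35, S_dd = 41.4
Terminal payoffs (K − S): max(-47.09, 0) = 0, max(25.65, 0) = 25.65, max(63.6, 0) = 63.6
Node u (S = 132.2): continuation = 1/1.09·[0.8909·0.0000 + 0.1091·25.6500] = 2.5671; exercise value = 0.0000 ≤ continuation, so V_u = 2.5671
Node d (S = 69): continuation = 1/1.09·[0.8909·25.6500 + 0.1091·63.6000] = 27.3303; exercise value = 36.0000 > continuation, so V_d = 36.0000 (exercise)
Node 0 (S = 115): continuation = 1/1.09·[0.8909·2.5671 + 0.1091·36.0000] = 5.7012; exercise value = 0.0000 ≤ continuation, so V_0 = 5.7012

$5.70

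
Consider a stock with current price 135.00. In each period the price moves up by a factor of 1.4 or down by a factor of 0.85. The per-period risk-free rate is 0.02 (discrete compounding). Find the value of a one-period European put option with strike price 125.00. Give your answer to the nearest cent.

6.94

Risk-neutral probability p = (1 + 0.02 − 0.85)/(1.4 − 0.85) = 0.1700/0.5500 = 0.3091
Terminal stock prices: S_u = 189, S_d = 114.8
Terminal payoffs (K − S): max(-64, 0) = 0, max(10.25, 0) = 10.25
Node 0 (S = 135): V_0 = 1/1.02·[0.3091·0.0000 + 0.6909·10.2500] = 6.9430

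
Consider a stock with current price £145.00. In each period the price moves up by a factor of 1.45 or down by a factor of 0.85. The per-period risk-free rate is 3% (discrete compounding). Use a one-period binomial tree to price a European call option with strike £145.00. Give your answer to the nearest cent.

Risk-neutral probability p = (1 + 0.03 − 0.85)/(1.45 − 0.85) = 0.1800/0.6000 = 0.3000
Terminal stock prices: S_u = 210.2, S_d = 123.2
Terminal payoffs (S − K): max(65.25, 0) = 65.25, max(-21.75, 0) = 0
Node 0 (S = 145): V_0 = 1/1.03·[0.3000·65.2500 + 0.7000·0.0000] = 19.0049

£19.00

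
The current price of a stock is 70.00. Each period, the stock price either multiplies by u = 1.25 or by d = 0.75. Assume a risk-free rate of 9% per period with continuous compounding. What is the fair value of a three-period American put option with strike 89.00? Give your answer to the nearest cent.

Risk-neutral probability p = (e^0.09 − 0.75)/(1.25 − 0.75) = 0.3442/0.5000 = 0.6883
Terminal stock prices: S_uuu = 136.7, S_uud = 82.03, S_udd = 49.22, S_ddd = 29.53
Terminal payoffs (K − S): max(-47.72, 0) = 0, max(6.969, 0) = 6.969, max(39.78, 0) = 39.78, max(59.47, 0) = 59.47
Node uu (S = 109.4): continuation = e^(−0.09)·[0.6883·0.0000 + 0.3117·6.9688] = 1.9849; exercise value = 0.0000 ≤ continuation, so V_uu = 1.9849
Node ud (S = 65.62): continuation = e^(−0.09)·[0.6883·6.9688 + 0.3117·39.7812] = 15.7149; exercise value = 23.3750 > continuation, so V_ud = 23.3750 (exercise)
Node dd (S = 39.38): continuation = e^(−0.09)·[0.6883·39.7812 + 0.3117·59.4688] = 41.9649; exercise value = 49.6250 > continuation, so V_dd = 49.6250 (exercise)
Node u (S = 87.5): continuation = e^(−0.09)·[0.6883·1.9849 + 0.3117·23.3750] = 7.9066; exercise value = 1.5000 ≤ continuation, so V_u = 7.9066
Node d (S = 52.5): continuation = e^(−0.09)·[0.6883·23.3750 + 0.3117·49.6250] = 28.8399; exercise value = 36.5000 > continuation, so V_d = 36.5000 (exercise)
Node 0 (S = 70): continuation = e^(−0.09)·[0.6883·7.9066 + 0.3117·36.5000] = 15.3703; exercise value = 19.0000 > continuation, so V_0 = 19.0000 (exercise)

19.00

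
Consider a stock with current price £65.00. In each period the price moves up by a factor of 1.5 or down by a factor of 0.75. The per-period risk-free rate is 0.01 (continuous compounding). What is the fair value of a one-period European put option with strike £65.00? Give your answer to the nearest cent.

£10.51

Risk-neutral probability p = (e^0.01 − 0.75)/(1.5 − 0.75) = 0.2601/0.7500 = 0.3467
Terminal stock prices: S_u = 97.5, S_d = 48.75
Terminal payoffs (K − S): max(-32.5, 0) = 0, max(16.25, 0) = 16.25
Node 0 (S = 65): V_0 = e^(−0.01)·[0.3467·0.0000 + 0.6533·16.2500] = 10.5100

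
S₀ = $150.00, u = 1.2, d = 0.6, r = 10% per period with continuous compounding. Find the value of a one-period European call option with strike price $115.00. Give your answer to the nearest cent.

Risk-neutral probability p = (e^0.1 − 0.6)/(1.2 − 0.6) = 0.5052/0.6000 = 0.8420
Terminal stock prices: S_u = 180, S_d = 90
Terminal payoffs (S − K): max(65, 0) = 65, max(-25, 0) = 0
Node 0 (S = 150): V_0 = e^(−0.1)·[0.8420·65.0000 + 0.1580·0.0000] = 49.5189

$49.52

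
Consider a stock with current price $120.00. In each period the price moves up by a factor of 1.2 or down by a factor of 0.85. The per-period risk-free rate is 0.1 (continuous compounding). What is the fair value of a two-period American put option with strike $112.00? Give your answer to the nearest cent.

Risk-neutral probability p = (e^0.1 − 0.85)/(1.2 − 0.85) = 0.2552/0.3500 = 0.7291
Terminal stock prices: S_uu = 172.8, S_ud = 122.4, S_dd = 86.7
Terminal payoffs (K − S): max(-60.8, 0) = 0, max(-10.4, 0) = 0, max(25.3, 0) = 25.3
Node u (S = 144): continuation = e^(−0.1)·[0.7291·0.0000 + 0.2709·0.0000] = 0.0000; exercise value = 0.0000 ≤ continuation, so V_u = 0.0000
Node d (S = 102): continuation = e^(−0.1)·[0.7291·0.0000 + 0.2709·25.3000] = 6.2025; exercise value = 10.0000 > continuation, so V_d = 10.0000 (exercise)
Node 0 (S = 120): continuation = e^(−0.1)·[0.7291·0.0000 + 0.2709·10.0000] = 2.4516; exercise value = 0.0000 ≤ continuation, so V_0 = 2.4516

$2.45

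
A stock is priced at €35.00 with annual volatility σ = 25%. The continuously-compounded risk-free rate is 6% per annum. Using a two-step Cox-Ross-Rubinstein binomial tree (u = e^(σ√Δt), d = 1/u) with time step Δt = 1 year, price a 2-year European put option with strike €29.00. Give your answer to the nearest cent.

€1.33

CRR parameters: u = e^(σ√Δt) = e^(0.25·√1) = 1.2840, d = 1/u = 0.7788
Per-period rate: rΔt = 0.06·1 = 0.06, so R = e^0.06 = 1.0618
Risk-neutral probability p = (e^0.06 − 0.7788)/(1.2840 − 0.7788) = 0.2830/0.5052 = 0.5602
Terminal stock prices: S_uu = 57.71, S_ud = 35, S_dd = 21.23
Terminal payoffs (K − S): max(-28.71, 0) = 0, max(-6, 0) = 0, max(7.771, 0) = 7.771
Node u (S = 44.94): V_u = e^(−0.06)·[0.5602·0.0000 + 0.4398·0.0000] = 0.0000
Node d (S = 27.26): V_d = e^(−0.06)·[0.5602·0.0000 + 0.4398·7.7714] = 3.2187
Node 0 (S = 35): V_0 = e^(−0.06)·[0.5602·0.0000 + 0.4398·3.2187] = 1.3331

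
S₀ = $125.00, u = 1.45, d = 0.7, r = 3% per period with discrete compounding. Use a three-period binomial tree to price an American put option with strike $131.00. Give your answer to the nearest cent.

Risk-neutral probability p = (1 + 0.03 − 0.7)/(1.45 − 0.7) = 0.3300/0.7500 = 0.4400
Terminal stock prices: S_uuu = 381.1, S_uud = 184, S_udd = 88.81, S_ddd = 42.87
Terminal payoffs (K − S): max(-250.1, 0) = 0, max(-52.97, 0) = 0, max(42.19, 0) = 42.19, max(88.12, 0) = 88.12
Node uu (S = 262.8): continuation = 1/1.03·[0.4400·0.0000 + 0.5600·0.0000] = 0.0000; exercise value = 0.0000 ≤ continuation, so V_uu = 0.0000
Node ud (S = 126.9): continuation = 1/1.03·[0.4400·0.0000 + 0.5600·42.1875] = 22.9369; exercise value = 4.1250 ≤ continuation, so V_ud = 22.9369
Node dd (S = 61.25): continuation = 1/1.03·[0.4400·42.1875 + 0.5600·88.1250] = 65.9345; exercise value = 69.7500 > continuation, so V_dd = 69.7500 (exercise)
Node u (S = 181.2): continuation = 1/1.03·[0.4400·0.0000 + 0.5600·22.9369] = 12.4705; exercise value = 0.0000 ≤ continuation, so V_u = 12.4705
Node d (S = 87.5): continuation = 1/1.03·[0.4400·22.9369 + 0.5600·69.7500] = 47.7206; exercise value = 43.5000 ≤ continuation, so V_d = 47.7206
Node 0 (S = 125): continuation = 1/1.03·[0.4400·12.4705 + 0.5600·47.7206] = 31.2724; exercise value = 6.0000 ≤ continuation, so V_0 = 31.2724

$31.27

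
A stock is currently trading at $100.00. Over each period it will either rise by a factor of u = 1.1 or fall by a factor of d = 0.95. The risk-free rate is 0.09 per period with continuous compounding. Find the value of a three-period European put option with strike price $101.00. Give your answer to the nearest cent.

$0.01

Risk-neutral probability p = (e^0.09 − 0.95)/(1.1 − 0.95) = 0.1442/0.1500 = 0.9612
Terminal stock prices: S_uuu = 133.1, S_uud = 115, S_udd = 99.28, S_ddd = 85.74
Terminal payoffs (K − S): max(-32.1, 0) = 0, max(-13.95, 0) = 0, max(1.725, 0) = 1.725, max(15.26, 0) = 15.26
Node uu (S = 121): V_uu = e^(−0.09)·[0.9612·0.0000 + 0.0388·0.0000] = 0.0000
Node ud (S = 104.5): V_ud = e^(−0.09)·[0.9612·0.0000 + 0.0388·1.7250] = 0.0612
Node dd (S = 90.25): V_dd = e^(−0.09)·[0.9612·1.7250 + 0.0388·15.2625] = 2.0570
Node u (S = 110): V_u = e^(−0.09)·[0.9612·0.0000 + 0.0388·0.0612] = 0.0022
Node d (S = 95): V_d = e^(−0.09)·[0.9612·0.0612 + 0.0388·2.0570] = 0.1268
Node 0 (S = 100): V_0 = e^(−0.09)·[0.9612·0.0022 + 0.0388·0.1268] = 0.0064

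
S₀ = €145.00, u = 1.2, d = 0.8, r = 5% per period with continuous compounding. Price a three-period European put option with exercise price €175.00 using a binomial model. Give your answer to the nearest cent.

Risk-neutral probability p = (e^0.05 − 0.8)/(1.2 − 0.8) = 0.2513/0.4000 = 0.6282
Terminal stock prices: S_uuu = 250.6, S_uud = 167, S_udd = 111.4, S_ddd = 74.24
Terminal payoffs (K − S): max(-75.56, 0) = 0, max(7.96, 0) = 7.96, max(63.64, 0) = 63.64, max(100.8, 0) = 100.8
Node uu (S = 208.8): V_uu = e^(−0.05)·[0.6282·0.0000 + 0.3718·7.9600] = 2.8154
Node ud (S = 139.2): V_ud = e^(−0.05)·[0.6282·7.9600 + 0.3718·63.6400] = 27.2651
Node dd (S = 92.8): V_dd = e^(−0.05)·[0.6282·63.6400 + 0.3718·100.7600] = 73.6651
Node u (S = 174): V_u = e^(−0.05)·[0.6282·2.8154 + 0.3718·27.2651] = 11.3257
Node d (S = 116): V_d = e^(−0.05)·[0.6282·27.2651 + 0.3718·73.6651] = 42.3465
Node 0 (S = 145): V_0 = e^(−0.05)·[0.6282·11.3257 + 0.3718·42.3465] = 21.7450

€21.75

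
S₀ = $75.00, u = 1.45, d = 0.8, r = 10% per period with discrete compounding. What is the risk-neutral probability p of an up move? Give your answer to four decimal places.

Risk-neutral probability p = (1 + 0.1 − 0.8)/(1.45 − 0.8) = 0.3000/0.6500 = 0.4615

p = 0.4615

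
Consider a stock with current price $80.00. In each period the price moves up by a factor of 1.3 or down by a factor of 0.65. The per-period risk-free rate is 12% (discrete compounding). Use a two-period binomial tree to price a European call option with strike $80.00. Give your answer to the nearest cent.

Risk-neutral probability p = (1 + 0.12 − 0.65)/(1.3 − 0.65) = 0.4700/0.6500 = 0.7231
Terminal stock prices: S_uu = 135.2, S_ud = 67.6, S_dd = 33.8
Terminal payoffs (S − K): max(55.2, 0) = 55.2, max(-12.4, 0) = 0, max(-46.2, 0) = 0
Node u (S = 104): V_u = 1/1.12·[0.7231·55.2000 + 0.2769·0.0000] = 35.6374
Node d (S = 52): V_d = 1/1.12·[0.7231·0.0000 + 0.2769·0.0000] = 0.0000
Node 0 (S = 80): V_0 = 1/1.12·[0.7231·35.6374 + 0.2769·0.0000] = 23.0076

$23.01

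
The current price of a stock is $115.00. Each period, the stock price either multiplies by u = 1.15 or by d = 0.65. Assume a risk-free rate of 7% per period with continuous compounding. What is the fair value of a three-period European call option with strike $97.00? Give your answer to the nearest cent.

$38.60

Risk-neutral probability p = (e^0.07 − 0.65)/(1.15 − 0.65) = 0.4225/0.5000 = 0.8450
Terminal stock prices: S_uuu = 174.9, S_uud = 98.86, S_udd = 55.88, S_ddd = 31.58
Terminal payoffs (S − K): max(77.9, 0) = 77.9, max(1.857, 0) = 1.857, max(-41.12, 0) = 0, max(-65.42, 0) = 0
Node uu (S = 152.1): V_uu = e^(−0.07)·[0.8450·77.9006 + 0.1550·1.8569] = 61.6453
Node ud (S = 85.96): V_ud = e^(−0.07)·[0.8450·1.8569 + 0.1550·0.0000] = 1.4630
Node dd (S = 48.59): V_dd = e^(−0.07)·[0.8450·0.0000 + 0.1550·0.0000] = 0.0000
Node u (S = 132.2): V_u = e^(−0.07)·[0.8450·61.6453 + 0.1550·1.4630] = 48.7810
Node d (S = 74.75): V_d = e^(−0.07)·[0.8450·1.4630 + 0.1550·0.0000] = 1.1527
Node 0 (S = 115): V_0 = e^(−0.07)·[0.8450·48.7810 + 0.1550·1.1527] = 38.6005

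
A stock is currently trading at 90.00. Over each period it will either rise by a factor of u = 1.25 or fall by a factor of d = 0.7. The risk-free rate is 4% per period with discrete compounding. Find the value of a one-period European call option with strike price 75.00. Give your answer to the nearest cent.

Risk-neutral probability p = (1 + 0.04 − 0.7)/(1.25 − 0.7) = 0.3400/0.5500 = 0.6182
Terminal stock prices: S_u = 112.5, S_d = 63
Terminal payoffs (S − K): max(37.5, 0) = 37.5, max(-12, 0) = 0
Node 0 (S = 90): V_0 = 1/1.04·[0.6182·37.5000 + 0.3818·0.0000] = 22.2902

22.29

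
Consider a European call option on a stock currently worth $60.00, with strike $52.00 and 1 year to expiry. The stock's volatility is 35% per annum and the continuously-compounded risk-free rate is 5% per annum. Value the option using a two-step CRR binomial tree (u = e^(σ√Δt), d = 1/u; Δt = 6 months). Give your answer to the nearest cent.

$14.37

CRR parameters: u = e^(σ√Δt) = e^(0.35·√0.5) = 1.2808, d = 1/u = 0.7808
Per-period rate: rΔt = 0.05·0.5 = 0.025, so R = e^0.025 = 1.0253
Risk-neutral probability p = (e^0.025 − 0.7808)/(1.2808 − 0.7808) = 0.2446/0.5000 = 0.4891
Terminal stock prices: S_uu = 98.43, S_ud = 60, S_dd = 36.58
Terminal payoffs (S − K): max(46.43, 0) = 46.43, max(8, 0) = 8, max(-15.42, 0) = 0
Node u (S = 76.85): V_u = e^(−0.025)·[0.4891·46.4274 + 0.5109·8.0000] = 26.1321
Node d (S = 46.85): V_d = e^(−0.025)·[0.4891·8.0000 + 0.5109·0.0000] = 3.8159
Node 0 (S = 60): V_0 = e^(−0.025)·[0.4891·26.1321 + 0.5109·3.8159] = 14.3664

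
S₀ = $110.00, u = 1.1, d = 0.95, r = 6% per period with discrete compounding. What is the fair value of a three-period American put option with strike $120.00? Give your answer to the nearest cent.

$10.00

Risk-neutral probability p = (1 + 0.06 − 0.95)/(1.1 − 0.95) = 0.1100/0.1500 = 0.7333
Terminal stock prices: S_uuu = 146.4, S_uud = 126.4, S_udd = 109.2, S_ddd = 94.31
Terminal payoffs (K − S): max(-26.41, 0) = 0, max(-6.445, 0) = 0, max(10.8, 0) = 10.8, max(25.69, 0) = 25.69
Node uu (S = 133.1): continuation = 1/1.06·[0.7333·0.0000 + 0.2667·0.0000] = 0.0000; exercise value = 0.0000 ≤ continuation, so V_uu = 0.0000
Node ud (S = 115): continuation = 1/1.06·[0.7333·0.0000 + 0.2667·10.7975] = 2.7164; exercise value = 5.0500 > continuation, so V_ud = 5.0500 (exercise)
Node dd (S = 99.27): continuation = 1/1.06·[0.7333·10.7975 + 0.2667·25.6888] = 13.9325; exercise value = 20.7250 > continuation, so V_dd = 20.7250 (exercise)
Node u (S = 121): continuation = 1/1.06·[0.7333·0.0000 + 0.2667·5.0500] = 1.2704; exercise value = 0.0000 ≤ continuation, so V_u = 1.2704
Node d (S = 104.5): continuation = 1/1.06·[0.7333·5.0500 + 0.2667·20.7250] = 8.7075; exercise value = 15.5000 > continuation, so V_d = 15.5000 (exercise)
Node 0 (S = 110): continuation = 1/1.06·[0.7333·1.2704 + 0.2667·15.5000] = 4.7783; exercise value = 10.0000 > continuation, so V_0 = 10.0000 (exercise)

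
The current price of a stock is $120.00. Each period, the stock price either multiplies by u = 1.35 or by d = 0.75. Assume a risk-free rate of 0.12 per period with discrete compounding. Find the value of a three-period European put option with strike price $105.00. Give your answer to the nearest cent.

$4.86

Risk-neutral probability p = (1 + 0.12 − 0.75)/(1.35 − 0.75) = 0.3700/0.6000 = 0.6167
Terminal stock prices: S_uuu = 295.2, S_uud = 164, S_udd = 91.12, S_ddd = 50.62
Terminal payoffs (K − S): max(-190.2, 0) = 0, max(-59.03, 0) = 0, max(13.88, 0) = 13.88, max(54.38, 0) = 54.38
Node uu (S = 218.7): V_uu = 1/1.12·[0.6167·0.0000 + 0.3833·0.0000] = 0.0000
Node ud (S = 121.5): V_ud = 1/1.12·[0.6167·0.0000 + 0.3833·13.8750] = 4.7489
Node dd (S = 67.5): V_dd = 1/1.12·[0.6167·13.8750 + 0.3833·54.3750] = 26.2500
Node u (S = 162): V_u = 1/1.12·[0.6167·0.0000 + 0.3833·4.7489] = 1.6254
Node d (S = 90): V_d = 1/1.12·[0.6167·4.7489 + 0.3833·26.2500] = 11.5991
Node 0 (S = 120): V_0 = 1/1.12·[0.6167·1.6254 + 0.3833·11.5991] = 4.8648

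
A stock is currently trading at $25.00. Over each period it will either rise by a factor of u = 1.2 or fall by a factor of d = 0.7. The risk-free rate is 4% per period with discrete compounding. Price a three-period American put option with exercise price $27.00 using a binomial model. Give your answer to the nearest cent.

Risk-neutral probability p = (1 + 0.04 − 0.7)/(1.2 − 0.7) = 0.3400/0.5000 = 0.6800
Terminal stock prices: S_uuu = 43.2, S_uud = 25.2, S_udd = 14.7, S_ddd = 8.575
Terminal payoffs (K − S): max(-16.2, 0) = 0, max(1.8, 0) = 1.8, max(12.3, 0) = 12.3, max(18.43, 0) = 18.43
Node uu (S = 36): continuation = 1/1.04·[0.6800·0.0000 + 0.3200·1.8000] = 0.5538; exercise value = 0.0000 ≤ continuation, so V_uu = 0.5538
Node ud (S = 21): continuation = 1/1.04·[0.6800·1.8000 + 0.3200·12.3000] = 4.9615; exercise value = 6.0000 > continuation, so V_ud = 6.0000 (exercise)
Node dd (S = 12.25): continuation = 1/1.04·[0.6800·12.3000 + 0.3200·18.4250] = 13.7115; exercise value = 14.7500 > continuation, so V_dd = 14.7500 (exercise)
Node u (S = 30): continuation = 1/1.04·[0.6800·0.5538 + 0.3200·6.0000] = 2.2083; exercise value = 0.0000 ≤ continuation, so V_u = 2.2083
Node d (S = 17.5): continuation = 1/1.04·[0.6800·6.0000 + 0.3200·14.7500] = 8.4615; exercise value = 9.5000 > continuation, so V_d = 9.5000 (exercise)
Node 0 (S = 25): continuation = 1/1.04·[0.6800·2.2083 + 0.3200·9.5000] = 4.3670; exercise value = 2.0000 ≤ continuation, so V_0 = 4.3670

$4.37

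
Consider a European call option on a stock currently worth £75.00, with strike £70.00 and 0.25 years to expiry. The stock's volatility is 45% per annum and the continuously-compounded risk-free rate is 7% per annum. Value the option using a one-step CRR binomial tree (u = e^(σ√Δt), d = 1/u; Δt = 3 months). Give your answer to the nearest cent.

£11.35

CRR parameters: u = e^(σ√Δt) = e^(0.45·√0.25) = 1.2523, d = 1/u = 0.7985
Per-period rate: rΔt = 0.07·0.25 = 0.0175, so R = e^0.0175 = 1.0177
Risk-neutral probability p = (e^0.0175 − 0.7985)/(1.2523 − 0.7985) = 0.2191/0.4538 = 0.4829
Terminal stock prices: S_u = 93.92, S_d = 59.89
Terminal payoffs (S − K): max(23.92, 0) = 23.92, max(-10.11, 0) = 0
Node 0 (S = 75): V_0 = e^(−0.0175)·[0.4829·23.9242 + 0.5171·0.0000] = 11.3523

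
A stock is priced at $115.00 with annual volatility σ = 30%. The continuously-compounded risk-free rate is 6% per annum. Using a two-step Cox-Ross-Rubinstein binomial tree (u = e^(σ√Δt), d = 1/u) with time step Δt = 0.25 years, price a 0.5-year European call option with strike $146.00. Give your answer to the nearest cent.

CRR parameters: u = e^(σ√Δt) = e^(0.3·√0.25) = 1.1618, d = 1/u = 0.8607
Per-period rate: rΔt = 0.06·0.25 = 0.015, so R = e^0.015 = 1.0151
Risk-neutral probability p = (e^0.015 − 0.8607)/(1.1618 − 0.8607) = 0.1544/0.3011 = 0.5128
Terminal stock prices: S_uu = 155.2, S_ud = 115, S_dd = 85.19
Terminal payoffs (S − K): max(9.234, 0) = 9.234, max(-31, 0) = 0, max(-60.81, 0) = 0
Node u (S = 133.6): V_u = e^(−0.015)·[0.5128·9.2338 + 0.4872·0.0000] = 4.6642
Node d (S = 98.98): V_d = e^(−0.015)·[0.5128·0.0000 + 0.4872·0.0000] = 0.0000
Node 0 (S = 115): V_0 = e^(−0.015)·[0.5128·4.6642 + 0.4872·0.0000] = 2.3560

$2.36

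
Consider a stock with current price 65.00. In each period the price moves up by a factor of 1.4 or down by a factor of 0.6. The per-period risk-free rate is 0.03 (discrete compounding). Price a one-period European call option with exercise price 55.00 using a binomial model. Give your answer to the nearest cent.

Risk-neutral probability p = (1 + 0.03 − 0.6)/(1.4 − 0.6) = 0.4300/0.8000 = 0.5375
Terminal stock prices: S_u = 91, S_d = 39
Terminal payoffs (S − K): max(36, 0) = 36, max(-16, 0) = 0
Node 0 (S = 65): V_0 = 1/1.03·[0.5375·36.0000 + 0.4625·0.0000] = 18.7864

18.79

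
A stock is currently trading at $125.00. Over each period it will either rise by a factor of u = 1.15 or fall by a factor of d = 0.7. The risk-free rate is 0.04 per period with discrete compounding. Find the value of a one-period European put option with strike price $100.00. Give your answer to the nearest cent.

Risk-neutral probability p = (1 + 0.04 − 0.7)/(1.15 − 0.7) = 0.3400/0.4500 = 0.7556
Terminal stock prices: S_u = 143.8, S_d = 87.5
Terminal payoffs (K − S): max(-43.75, 0) = 0, max(12.5, 0) = 12.5
Node 0 (S = 125): V_0 = 1/1.04·[0.7556·0.0000 + 0.2444·12.5000] = 2.9380

$2.94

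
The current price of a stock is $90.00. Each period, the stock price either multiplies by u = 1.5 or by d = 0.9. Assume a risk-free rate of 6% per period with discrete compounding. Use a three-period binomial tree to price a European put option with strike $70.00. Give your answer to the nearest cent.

Risk-neutral probability p = (1 + 0.06 − 0.9)/(1.5 − 0.9) = 0.1600/0.6000 = 0.2667
Terminal stock prices: S_uuu = 303.8, S_uud = 182.2, S_udd = 109.4, S_ddd = 65.61
Terminal payoffs (K − S): max(-233.8, 0) = 0, max(-112.2, 0) = 0, max(-39.35, 0) = 0, max(4.39, 0) = 4.39
Node uu (S = 202.5): V_uu = 1/1.06·[0.2667·0.0000 + 0.7333·0.0000] = 0.0000
Node ud (S = 121.5): V_ud = 1/1.06·[0.2667·0.0000 + 0.7333·0.0000] = 0.0000
Node dd (S = 72.9): V_dd = 1/1.06·[0.2667·0.0000 + 0.7333·4.3900] = 3.0371
Node u (S = 135): V_u = 1/1.06·[0.2667·0.0000 + 0.7333·0.0000] = 0.0000
Node d (S = 81): V_d = 1/1.06·[0.2667·0.0000 + 0.7333·3.0371] = 2.1011
Node 0 (S = 90): V_0 = 1/1.06·[0.2667·0.0000 + 0.7333·2.1011] = 1.4536

$1.45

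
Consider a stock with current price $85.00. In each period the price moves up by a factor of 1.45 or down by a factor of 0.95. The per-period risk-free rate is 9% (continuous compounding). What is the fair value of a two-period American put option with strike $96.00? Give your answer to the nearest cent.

$11.00

Risk-neutral probability p = (e^0.09 − 0.95)/(1.45 − 0.95) = 0.1442/0.5000 = 0.2883
Terminal stock prices: S_uu = 178.7, S_ud = 117.1, S_dd = 76.71
Terminal payoffs (K − S): max(-82.71, 0) = 0, max(-21.09, 0) = 0, max(19.29, 0) = 19.29
Node u (S = 123.2): continuation = e^(−0.09)·[0.2883·0.0000 + 0.7117·0.0000] = 0.0000; exercise value = 0.0000 ≤ continuation, so V_u = 0.0000
Node d (S = 80.75): continuation = e^(−0.09)·[0.2883·0.0000 + 0.7117·19.2875] = 12.5446; exercise value = 15.2500 > continuation, so V_d = 15.2500 (exercise)
Node 0 (S = 85): continuation = e^(−0.09)·[0.2883·0.0000 + 0.7117·15.2500] = 9.9186; exercise value = 11.0000 > continuation, so V_0 = 11.0000 (exercise)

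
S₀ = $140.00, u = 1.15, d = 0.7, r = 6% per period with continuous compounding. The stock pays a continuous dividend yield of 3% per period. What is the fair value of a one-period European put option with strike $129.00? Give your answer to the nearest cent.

$7.76

Per-period risk-free factor R = e^0.06 = 1.0618; dividend-adjusted growth = e^(0.06−0.03) = 1.0305.
Risk-neutral probability p = (1.0305 − 0.7)/(1.15 − 0.7) = 0.3305/0.4500 = 0.7343
Terminal stock prices: S_u = 161, S_d = 98
Terminal payoffs (K − S): max(-32, 0) = 0, max(31, 0) = 31
Node 0 (S = 140): V_0 = e^(−0.06)·[0.7343·0.0000 + 0.2657·31.0000] = 7.7558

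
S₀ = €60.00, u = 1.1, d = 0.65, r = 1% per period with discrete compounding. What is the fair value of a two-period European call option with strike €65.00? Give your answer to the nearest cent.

Risk-neutral probability p = (1 + 0.01 − 0.65)/(1.1 − 0.65) = 0.3600/0.4500 = 0.8000
Terminal stock prices: S_uu = 72.6, S_ud = 42.9, S_dd = 25.35
Terminal payoffs (S − K): max(7.6, 0) = 7.6, max(-22.1, 0) = 0, max(-39.65, 0) = 0
Node u (S = 66): V_u = 1/1.01·[0.8000·7.6000 + 0.2000·0.0000] = 6.0198
Node d (S = 39): V_d = 1/1.01·[0.8000·0.0000 + 0.2000·0.0000] = 0.0000
Node 0 (S = 60): V_0 = 1/1.01·[0.8000·6.0198 + 0.2000·0.0000] = 4.7682

€4.77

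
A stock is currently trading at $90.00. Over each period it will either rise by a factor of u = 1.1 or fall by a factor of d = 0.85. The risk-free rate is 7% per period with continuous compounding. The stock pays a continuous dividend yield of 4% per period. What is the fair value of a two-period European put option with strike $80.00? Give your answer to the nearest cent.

Per-period risk-free factor R = e^0.07 = 1.0725; dividend-adjusted growth = e^(0.07−0.04) = 1.0305.
Risk-neutral probability p = (1.0305 − 0.85)/(1.1 − 0.85) = 0.1805/0.2500 = 0.7218
Terminal stock prices: S_uu = 108.9, S_ud = 84.15, S_dd = 65.02
Terminal payoffs (K − S): max(-28.9, 0) = 0, max(-4.15, 0) = 0, max(14.98, 0) = 14.98
Node u (S = 99): V_u = e^(−0.07)·[0.7218·0.0000 + 0.2782·0.0000] = 0.0000
Node d (S = 76.5): V_d = e^(−0.07)·[0.7218·0.0000 + 0.2782·14.9750] = 3.8841
Node 0 (S = 90): V_0 = e^(−0.07)·[0.7218·0.0000 + 0.2782·3.8841] = 1.0074

$1.01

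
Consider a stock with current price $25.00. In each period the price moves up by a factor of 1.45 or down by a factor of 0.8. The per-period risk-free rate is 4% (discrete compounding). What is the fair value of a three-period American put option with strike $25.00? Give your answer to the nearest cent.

Risk-neutral probability p = (1 + 0.04 − 0.8)/(1.45 − 0.8) = 0.2400/0.6500 = 0.3692
Terminal stock prices: S_uuu = 76.22, S_uud = 42.05, S_udd = 23.2, S_ddd = 12.8
Terminal payoffs (K − S): max(-51.22, 0) = 0, max(-17.05, 0) = 0, max(1.8, 0) = 1.8, max(12.2, 0) = 12.2
Node uu (S = 52.56): continuation = 1/1.04·[0.3692·0.0000 + 0.6308·0.0000] = 0.0000; exercise value = 0.0000 ≤ continuation, so V_uu = 0.0000
Node ud (S = 29): continuation = 1/1.04·[0.3692·0.0000 + 0.6308·1.8000] = 1.0917; exercise value = 0.0000 ≤ continuation, so V_ud = 1.0917
Node dd (S = 16): continuation = 1/1.04·[0.3692·1.8000 + 0.6308·12.2000] = 8.0385; exercise value = 9.0000 > continuation, so V_dd = 9.0000 (exercise)
Node u (S = 36.25): continuation = 1/1.04·[0.3692·0.0000 + 0.6308·1.0917] = 0.6621; exercise value = 0.0000 ≤ continuation, so V_u = 0.6621
Node d (S = 20): continuation = 1/1.04·[0.3692·1.0917 + 0.6308·9.0000] = 5.8462; exercise value = 5.0000 ≤ continuation, so V_d = 5.8462
Node 0 (S = 25): continuation = 1/1.04·[0.3692·0.6621 + 0.6308·5.8462] = 3.7808; exercise value = 0.0000 ≤ continuation, so V_0 = 3.7808

$3.78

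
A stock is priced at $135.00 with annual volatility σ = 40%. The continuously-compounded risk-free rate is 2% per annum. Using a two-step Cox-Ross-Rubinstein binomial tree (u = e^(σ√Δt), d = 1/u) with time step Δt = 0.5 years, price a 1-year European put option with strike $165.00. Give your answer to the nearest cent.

$40.99

CRR parameters: u = e^(σ√Δt) = e^(0.4·√0.5) = 1.3269, d = 1/u = 0.7536
Per-period rate: rΔt = 0.02·0.5 = 0.01, so R = e^0.01 = 1.0101
Risk-neutral probability p = (e^0.01 − 0.7536)/(1.3269 − 0.7536) = 0.2564/0.5733 = 0.4473
Terminal stock prices: S_uu = 237.7, S_ud = 135, S_dd = 76.68
Terminal payoffs (K − S): max(-72.69, 0) = 0, max(30, 0) = 30, max(88.32, 0) = 88.32
Node u (S = 179.1): V_u = e^(−0.01)·[0.4473·0.0000 + 0.5527·30.0000] = 16.4164
Node d (S = 101.7): V_d = e^(−0.01)·[0.4473·30.0000 + 0.5527·88.3240] = 61.6170
Node 0 (S = 135): V_0 = e^(−0.01)·[0.4473·16.4164 + 0.5527·61.6170] = 40.9874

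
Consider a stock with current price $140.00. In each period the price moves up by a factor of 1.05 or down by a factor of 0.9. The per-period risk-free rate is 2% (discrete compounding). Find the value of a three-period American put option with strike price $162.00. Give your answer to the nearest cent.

$22.00

Risk-neutral probability p = (1 + 0.02 − 0.9)/(1.05 − 0.9) = 0.1200/0.1500 = 0.8000
Terminal stock prices: S_uuu = 162.1, S_uud = 138.9, S_udd = 119.1, S_ddd = 102.1
Terminal payoffs (K − S): max(-0.0675, 0) = 0, max(23.09, 0) = 23.09, max(42.93, 0) = 42.93, max(59.94, 0) = 59.94
Node uu (S = 154.3): continuation = 1/1.02·[0.8000·0.0000 + 0.2000·23.0850] = 4.5265; exercise value = 7.6500 > continuation, so V_uu = 7.6500 (exercise)
Node ud (S = 132.3): continuation = 1/1.02·[0.8000·23.0850 + 0.2000·42.9300] = 26.5235; exercise value = 29.7000 > continuation, so V_ud = 29.7000 (exercise)
Node dd (S = 113.4): continuation = 1/1.02·[0.8000·42.9300 + 0.2000·59.9400] = 45.4235; exercise value = 48.6000 > continuation, so V_dd = 48.6000 (exercise)
Node u (S = 147): continuation = 1/1.02·[0.8000·7.6500 + 0.2000·29.7000] = 11.8235; exercise value = 15.0000 > continuation, so V_u = 15.0000 (exercise)
Node d (S = 126): continuation = 1/1.02·[0.8000·29.7000 + 0.2000·48.6000] = 32.8235; exercise value = 36.0000 > continuation, so V_d = 36.0000 (exercise)
Node 0 (S = 140): continuation = 1/1.02·[0.8000·15.0000 + 0.2000·36.0000] = 18.8235; exercise value = 22.0000 > continuation, so V_0 = 22.0000 (exercise)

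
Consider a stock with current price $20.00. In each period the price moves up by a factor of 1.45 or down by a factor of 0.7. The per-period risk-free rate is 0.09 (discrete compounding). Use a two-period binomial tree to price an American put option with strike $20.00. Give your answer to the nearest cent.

Risk-neutral probability p = (1 + 0.09 − 0.7)/(1.45 − 0.7) = 0.3900/0.7500 = 0.5200
Terminal stock prices: S_uu = 42.05, S_ud = 20.3, S_dd = 9.8
Terminal payoffs (K − S): max(-22.05, 0) = 0, max(-0.3, 0) = 0, max(10.2, 0) = 10.2
Node u (S = 29): continuation = 1/1.09·[0.5200·0.0000 + 0.4800·0.0000] = 0.0000; exercise value = 0.0000 ≤ continuation, so V_u = 0.0000
Node d (S = 14): continuation = 1/1.09·[0.5200·0.0000 + 0.4800·10.2000] = 4.4917; exercise value = 6.0000 > continuation, so V_d = 6.0000 (exercise)
Node 0 (S = 20): continuation = 1/1.09·[0.5200·0.0000 + 0.4800·6.0000] = 2.6422; exercise value = 0.0000 ≤ continuation, so V_0 = 2.6422

$2.64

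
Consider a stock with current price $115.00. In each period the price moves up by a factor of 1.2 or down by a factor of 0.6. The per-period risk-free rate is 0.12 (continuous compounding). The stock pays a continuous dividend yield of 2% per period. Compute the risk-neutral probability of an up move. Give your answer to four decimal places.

p = 0.8420

Per-period risk-free factor R = e^0.12 = 1.1275; dividend-adjusted growth = e^(0.12−0.02) = 1.1052.
Risk-neutral probability p = (1.1052 − 0.6)/(1.2 − 0.6) = 0.5052/0.6000 = 0.8420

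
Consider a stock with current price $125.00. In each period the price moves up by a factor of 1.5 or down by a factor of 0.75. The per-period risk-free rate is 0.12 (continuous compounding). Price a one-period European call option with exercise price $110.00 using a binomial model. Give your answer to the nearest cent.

$34.60

Risk-neutral probability p = (e^0.12 − 0.75)/(1.5 − 0.75) = 0.3775/0.7500 = 0.5033
Terminal stock prices: S_u = 187.5, S_d = 93.75
Terminal payoffs (S − K): max(77.5, 0) = 77.5, max(-16.25, 0) = 0
Node 0 (S = 125): V_0 = e^(−0.12)·[0.5033·77.5000 + 0.4967·0.0000] = 34.5970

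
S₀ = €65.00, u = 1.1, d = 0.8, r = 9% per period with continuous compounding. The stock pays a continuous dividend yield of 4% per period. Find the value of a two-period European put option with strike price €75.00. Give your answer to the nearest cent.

€4.78

Per-period risk-free factor R = e^0.09 = 1.0942; dividend-adjusted growth = e^(0.09−0.04) = 1.0513.
Risk-neutral probability p = (1.0513 − 0.8)/(1.1 − 0.8) = 0.2513/0.3000 = 0.8376
Terminal stock prices: S_uu = 78.65, S_ud = 57.2, S_dd = 41.6
Terminal payoffs (K − S): max(-3.65, 0) = 0, max(17.8, 0) = 17.8, max(33.4, 0) = 33.4
Node u (S = 71.5): V_u = e^(−0.09)·[0.8376·0.0000 + 0.1624·17.8000] = 2.6424
Node d (S = 52): V_d = e^(−0.09)·[0.8376·17.8000 + 0.1624·33.4000] = 18.5838
Node 0 (S = 65): V_0 = e^(−0.09)·[0.8376·2.6424 + 0.1624·18.5838] = 4.7815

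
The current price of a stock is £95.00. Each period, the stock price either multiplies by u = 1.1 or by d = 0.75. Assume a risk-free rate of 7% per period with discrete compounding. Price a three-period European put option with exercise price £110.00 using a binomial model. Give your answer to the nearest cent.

£5.05

Risk-neutral probability p = (1 + 0.07 − 0.75)/(1.1 − 0.75) = 0.3200/0.3500 = 0.9143
Terminal stock prices: S_uuu = 126.4, S_uud = 86.21, S_udd = 58.78, S_ddd = 40.08
Terminal payoffs (K − S): max(-16.45, 0) = 0, max(23.79, 0) = 23.79, max(51.22, 0) = 51.22, max(69.92, 0) = 69.92
Node uu (S = 115): V_uu = 1/1.07·[0.9143·0.0000 + 0.0857·23.7875] = 1.9055
Node ud (S = 78.38): V_ud = 1/1.07·[0.9143·23.7875 + 0.0857·51.2187] = 24.4287
Node dd (S = 53.44): V_dd = 1/1.07·[0.9143·51.2187 + 0.0857·69.9219] = 49.3662
Node u (S = 104.5): V_u = 1/1.07·[0.9143·1.9055 + 0.0857·24.4287] = 3.5851
Node d (S = 71.25): V_d = 1/1.07·[0.9143·24.4287 + 0.0857·49.3662] = 24.8283
Node 0 (S = 95): V_0 = 1/1.07·[0.9143·3.5851 + 0.0857·24.8283] = 5.0523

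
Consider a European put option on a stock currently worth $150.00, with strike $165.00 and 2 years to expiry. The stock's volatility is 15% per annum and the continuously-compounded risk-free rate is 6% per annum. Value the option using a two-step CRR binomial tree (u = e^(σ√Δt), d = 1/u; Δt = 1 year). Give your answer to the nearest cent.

CRR parameters: u = e^(σ√Δt) = e^(0.15·√1) = 1.1618, d = 1/u = 0.8607
Per-period rate: rΔt = 0.06·1 = 0.06, so R = e^0.06 = 1.0618
Risk-neutral probability p = (e^0.06 − 0.8607)/(1.1618 − 0.8607) = 0.2011/0.3011 = 0.6679
Terminal stock prices: S_uu = 202.5, S_ud = 150, S_dd = 111.1
Terminal payoffs (K − S): max(-37.48, 0) = 0, max(15, 0) = 15, max(53.88, 0) = 53.88
Node u (S = 174.3): V_u = e^(−0.06)·[0.6679·0.0000 + 0.3321·15.0000] = 4.6911
Node d (S = 129.1): V_d = e^(−0.06)·[0.6679·15.0000 + 0.3321·53.8773] = 26.2850
Node 0 (S = 150): V_0 = e^(−0.06)·[0.6679·4.6911 + 0.3321·26.2850] = 11.1712

$11.17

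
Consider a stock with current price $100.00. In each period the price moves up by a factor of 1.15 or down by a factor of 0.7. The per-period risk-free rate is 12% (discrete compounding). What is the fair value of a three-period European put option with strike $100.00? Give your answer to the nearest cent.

Risk-neutral probability p = (1 + 0.12 − 0.7)/(1.15 − 0.7) = 0.4200/0.4500 = 0.9333
Terminal stock prices: S_uuu = 152.1, S_uud = 92.57, S_udd = 56.35, S_ddd = 34.3
Terminal payoffs (K − S): max(-52.09, 0) = 0, max(7.425, 0) = 7.425, max(43.65, 0) = 43.65, max(65.7, 0) = 65.7
Node uu (S = 132.2): V_uu = 1/1.12·[0.9333·0.0000 + 0.0667·7.4250] = 0.4420
Node ud (S = 80.5): V_ud = 1/1.12·[0.9333·7.4250 + 0.0667·43.6500] = 8.7857
Node dd (S = 49): V_dd = 1/1.12·[0.9333·43.6500 + 0.0667·65.7000] = 40.2857
Node u (S = 115): V_u = 1/1.12·[0.9333·0.4420 + 0.0667·8.7857] = 0.8913
Node d (S = 70): V_d = 1/1.12·[0.9333·8.7857 + 0.0667·40.2857] = 9.7194
Node 0 (S = 100): V_0 = 1/1.12·[0.9333·0.8913 + 0.0667·9.7194] = 1.3213

$1.32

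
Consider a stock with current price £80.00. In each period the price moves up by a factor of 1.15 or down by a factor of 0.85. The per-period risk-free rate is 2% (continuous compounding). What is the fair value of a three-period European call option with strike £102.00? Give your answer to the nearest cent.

£3.38

Risk-neutral probability p = (e^0.02 − 0.85)/(1.15 − 0.85) = 0.1702/0.3000 = 0.5673
Terminal stock prices: S_uuu = 121.7, S_uud = 89.93, S_udd = 66.47, S_ddd = 49.13
Terminal payoffs (S − K): max(19.67, 0) = 19.67, max(-12.07, 0) = 0, max(-35.53, 0) = 0, max(-52.87, 0) = 0
Node uu (S = 105.8): V_uu = e^(−0.02)·[0.5673·19.6700 + 0.4327·0.0000] = 10.9386
Node ud (S = 78.2): V_ud = e^(−0.02)·[0.5673·0.0000 + 0.4327·0.0000] = 0.0000
Node dd (S = 57.8): V_dd = e^(−0.02)·[0.5673·0.0000 + 0.4327·0.0000] = 0.0000
Node u (S = 92): V_u = e^(−0.02)·[0.5673·10.9386 + 0.4327·0.0000] = 6.0830
Node d (S = 68): V_d = e^(−0.02)·[0.5673·0.0000 + 0.4327·0.0000] = 0.0000
Node 0 (S = 80): V_0 = e^(−0.02)·[0.5673·6.0830 + 0.4327·0.0000] = 3.3828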